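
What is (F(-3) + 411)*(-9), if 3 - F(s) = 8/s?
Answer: -3750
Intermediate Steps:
F(s) = 3 - 8/s
(F(-3) + 411)*(-9) = ((3 - 8/(-3)) + 411)*(-9) = ((3 - 8*(-1/3)) + 411)*(-9) = ((3 + 8/3) + 411)*(-9) = (17/3 + 411)*(-9) = (1250/3)*(-9) = -3750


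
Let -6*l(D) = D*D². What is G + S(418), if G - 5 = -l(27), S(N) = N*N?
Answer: 356019/2 ≈ 1.7801e+5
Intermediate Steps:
S(N) = N²
l(D) = -D³/6 (l(D) = -D*D²/6 = -D³/6)
G = 6571/2 (G = 5 - (-1)*27³/6 = 5 - (-1)*19683/6 = 5 - 1*(-6561/2) = 5 + 6561/2 = 6571/2 ≈ 3285.5)
G + S(418) = 6571/2 + 418² = 6571/2 + 174724 = 356019/2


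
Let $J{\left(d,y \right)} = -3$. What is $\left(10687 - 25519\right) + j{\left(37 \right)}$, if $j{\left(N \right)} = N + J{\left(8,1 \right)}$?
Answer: $-14798$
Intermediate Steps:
$j{\left(N \right)} = -3 + N$ ($j{\left(N \right)} = N - 3 = -3 + N$)
$\left(10687 - 25519\right) + j{\left(37 \right)} = \left(10687 - 25519\right) + \left(-3 + 37\right) = -14832 + 34 = -14798$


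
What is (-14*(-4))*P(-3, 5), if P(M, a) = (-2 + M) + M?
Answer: -448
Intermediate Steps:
P(M, a) = -2 + 2*M
(-14*(-4))*P(-3, 5) = (-14*(-4))*(-2 + 2*(-3)) = 56*(-2 - 6) = 56*(-8) = -448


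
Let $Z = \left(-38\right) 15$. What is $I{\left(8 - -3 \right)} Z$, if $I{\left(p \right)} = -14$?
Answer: $7980$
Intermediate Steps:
$Z = -570$
$I{\left(8 - -3 \right)} Z = \left(-14\right) \left(-570\right) = 7980$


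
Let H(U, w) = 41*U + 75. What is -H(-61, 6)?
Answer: 2426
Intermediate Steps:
H(U, w) = 75 + 41*U
-H(-61, 6) = -(75 + 41*(-61)) = -(75 - 2501) = -1*(-2426) = 2426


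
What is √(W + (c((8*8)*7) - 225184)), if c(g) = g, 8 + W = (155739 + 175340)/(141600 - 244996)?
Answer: I*√600678072060847/51698 ≈ 474.08*I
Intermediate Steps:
W = -1158247/103396 (W = -8 + (155739 + 175340)/(141600 - 244996) = -8 + 331079/(-103396) = -8 + 331079*(-1/103396) = -8 - 331079/103396 = -1158247/103396 ≈ -11.202)
√(W + (c((8*8)*7) - 225184)) = √(-1158247/103396 + ((8*8)*7 - 225184)) = √(-1158247/103396 + (64*7 - 225184)) = √(-1158247/103396 + (448 - 225184)) = √(-1158247/103396 - 224736) = √(-23237961703/103396) = I*√600678072060847/51698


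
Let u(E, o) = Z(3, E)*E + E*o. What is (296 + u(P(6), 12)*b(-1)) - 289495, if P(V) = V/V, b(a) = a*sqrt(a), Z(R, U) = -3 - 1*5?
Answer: -289199 - 4*I ≈ -2.892e+5 - 4.0*I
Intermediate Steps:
Z(R, U) = -8 (Z(R, U) = -3 - 5 = -8)
b(a) = a**(3/2)
P(V) = 1
u(E, o) = -8*E + E*o
(296 + u(P(6), 12)*b(-1)) - 289495 = (296 + (1*(-8 + 12))*(-1)**(3/2)) - 289495 = (296 + (1*4)*(-I)) - 289495 = (296 + 4*(-I)) - 289495 = (296 - 4*I) - 289495 = -289199 - 4*I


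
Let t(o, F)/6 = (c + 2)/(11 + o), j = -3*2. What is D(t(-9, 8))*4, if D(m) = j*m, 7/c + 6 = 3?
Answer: 24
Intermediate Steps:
c = -7/3 (c = 7/(-6 + 3) = 7/(-3) = 7*(-1/3) = -7/3 ≈ -2.3333)
j = -6
t(o, F) = -2/(11 + o) (t(o, F) = 6*((-7/3 + 2)/(11 + o)) = 6*(-1/(3*(11 + o))) = -2/(11 + o))
D(m) = -6*m
D(t(-9, 8))*4 = -(-12)/(11 - 9)*4 = -(-12)/2*4 = -6*(-1)*4 = 6*4 = 24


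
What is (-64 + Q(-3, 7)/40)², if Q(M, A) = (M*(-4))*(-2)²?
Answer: 98596/25 ≈ 3943.8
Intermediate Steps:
Q(M, A) = -16*M (Q(M, A) = -4*M*4 = -16*M)
(-64 + Q(-3, 7)/40)² = (-64 - 16*(-3)/40)² = (-64 + 48*(1/40))² = (-64 + 6/5)² = (-314/5)² = 98596/25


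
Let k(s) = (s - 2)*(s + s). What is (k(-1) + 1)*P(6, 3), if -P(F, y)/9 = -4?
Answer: 252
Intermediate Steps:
P(F, y) = 36 (P(F, y) = -9*(-4) = 36)
k(s) = 2*s*(-2 + s) (k(s) = (-2 + s)*(2*s) = 2*s*(-2 + s))
(k(-1) + 1)*P(6, 3) = (2*(-1)*(-2 - 1) + 1)*36 = (2*(-1)*(-3) + 1)*36 = (6 + 1)*36 = 7*36 = 252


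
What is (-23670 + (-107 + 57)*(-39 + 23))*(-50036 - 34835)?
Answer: 1940999770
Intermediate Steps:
(-23670 + (-107 + 57)*(-39 + 23))*(-50036 - 34835) = (-23670 - 50*(-16))*(-84871) = (-23670 + 800)*(-84871) = -22870*(-84871) = 1940999770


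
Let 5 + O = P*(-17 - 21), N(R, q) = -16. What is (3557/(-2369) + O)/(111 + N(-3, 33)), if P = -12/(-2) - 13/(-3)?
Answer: -2836888/675165 ≈ -4.2018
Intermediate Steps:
P = 31/3 (P = -12*(-½) - 13*(-⅓) = 6 + 13/3 = 31/3 ≈ 10.333)
O = -1193/3 (O = -5 + 31*(-17 - 21)/3 = -5 + (31/3)*(-38) = -5 - 1178/3 = -1193/3 ≈ -397.67)
(3557/(-2369) + O)/(111 + N(-3, 33)) = (3557/(-2369) - 1193/3)/(111 - 16) = (3557*(-1/2369) - 1193/3)/95 = (-3557/2369 - 1193/3)*(1/95) = -2836888/7107*1/95 = -2836888/675165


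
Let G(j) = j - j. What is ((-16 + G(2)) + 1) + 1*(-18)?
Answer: -33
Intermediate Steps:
G(j) = 0
((-16 + G(2)) + 1) + 1*(-18) = ((-16 + 0) + 1) + 1*(-18) = (-16 + 1) - 18 = -15 - 18 = -33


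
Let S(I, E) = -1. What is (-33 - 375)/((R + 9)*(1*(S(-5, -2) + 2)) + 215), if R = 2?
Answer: -204/113 ≈ -1.8053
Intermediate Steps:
(-33 - 375)/((R + 9)*(1*(S(-5, -2) + 2)) + 215) = (-33 - 375)/((2 + 9)*(1*(-1 + 2)) + 215) = -408/(11*(1*1) + 215) = -408/(11*1 + 215) = -408/(11 + 215) = -408/226 = -408*1/226 = -204/113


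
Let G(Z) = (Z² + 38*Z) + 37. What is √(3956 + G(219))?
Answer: 2*√15069 ≈ 245.51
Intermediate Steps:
G(Z) = 37 + Z² + 38*Z
√(3956 + G(219)) = √(3956 + (37 + 219² + 38*219)) = √(3956 + (37 + 47961 + 8322)) = √(3956 + 56320) = √60276 = 2*√15069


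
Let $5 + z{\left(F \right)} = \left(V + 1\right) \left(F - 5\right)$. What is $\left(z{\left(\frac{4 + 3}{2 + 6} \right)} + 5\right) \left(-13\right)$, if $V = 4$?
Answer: $\frac{2145}{8} \approx 268.13$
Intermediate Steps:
$z{\left(F \right)} = -30 + 5 F$ ($z{\left(F \right)} = -5 + \left(4 + 1\right) \left(F - 5\right) = -5 + 5 \left(-5 + F\right) = -5 + \left(-25 + 5 F\right) = -30 + 5 F$)
$\left(z{\left(\frac{4 + 3}{2 + 6} \right)} + 5\right) \left(-13\right) = \left(\left(-30 + 5 \frac{4 + 3}{2 + 6}\right) + 5\right) \left(-13\right) = \left(\left(-30 + 5 \cdot \frac{7}{8}\right) + 5\right) \left(-13\right) = \left(\left(-30 + \frac{35}{8}\right) + 5\right) \left(-13\right) = \left(- \frac{205}{8} + 5\right) \left(-13\right) = \left(- \frac{165}{8}\right) \left(-13\right) = \frac{2145}{8}$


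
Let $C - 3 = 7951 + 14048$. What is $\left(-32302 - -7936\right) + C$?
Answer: $-2364$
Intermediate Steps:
$C = 22002$ ($C = 3 + \left(7951 + 14048\right) = 3 + 21999 = 22002$)
$\left(-32302 - -7936\right) + C = \left(-32302 - -7936\right) + 22002 = \left(-32302 + 7936\right) + 22002 = -24366 + 22002 = -2364$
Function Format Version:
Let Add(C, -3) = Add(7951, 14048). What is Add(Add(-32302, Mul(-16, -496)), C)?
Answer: -2364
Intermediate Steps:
C = 22002 (C = Add(3, Add(7951, 14048)) = Add(3, 21999) = 22002)
Add(Add(-32302, Mul(-16, -496)), C) = Add(Add(-32302, Mul(-16, -496)), 22002) = Add(Add(-32302, 7936), 22002) = Add(-24366, 22002) = -2364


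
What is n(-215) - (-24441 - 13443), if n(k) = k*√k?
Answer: 37884 - 215*I*√215 ≈ 37884.0 - 3152.5*I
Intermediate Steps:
n(k) = k^(3/2)
n(-215) - (-24441 - 13443) = (-215)^(3/2) - (-24441 - 13443) = -215*I*√215 - 1*(-37884) = -215*I*√215 + 37884 = 37884 - 215*I*√215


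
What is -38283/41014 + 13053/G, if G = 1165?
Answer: 490756047/47781310 ≈ 10.271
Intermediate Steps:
-38283/41014 + 13053/G = -38283/41014 + 13053/1165 = 490756047/47781310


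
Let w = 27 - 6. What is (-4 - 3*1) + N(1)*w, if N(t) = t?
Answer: 14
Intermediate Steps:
w = 21
(-4 - 3*1) + N(1)*w = (-4 - 3*1) + 1*21 = (-4 - 3) + 21 = -7 + 21 = 14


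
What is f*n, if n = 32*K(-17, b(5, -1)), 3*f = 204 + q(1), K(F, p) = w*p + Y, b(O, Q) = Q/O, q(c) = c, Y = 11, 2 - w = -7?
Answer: 60352/3 ≈ 20117.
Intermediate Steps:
w = 9 (w = 2 - 1*(-7) = 2 + 7 = 9)
K(F, p) = 11 + 9*p (K(F, p) = 9*p + 11 = 11 + 9*p)
f = 205/3 (f = (204 + 1)/3 = (1/3)*205 = 205/3 ≈ 68.333)
n = 1472/5 (n = 32*(11 + 9*(-1/5)) = 32*(11 - 9/5) = 32*(46/5) = 1472/5 ≈ 294.40)
f*n = (205/3)*(1472/5) = 60352/3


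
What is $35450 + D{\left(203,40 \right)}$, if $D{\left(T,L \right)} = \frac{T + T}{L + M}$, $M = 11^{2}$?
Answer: $\frac{815408}{23} \approx 35453.0$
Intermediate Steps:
$M = 121$
$D{\left(T,L \right)} = \frac{2 T}{121 + L}$ ($D{\left(T,L \right)} = \frac{T + T}{L + 121} = \frac{2 T}{121 + L}$)
$35450 + D{\left(203,40 \right)} = 35450 + 2 \cdot 203 \frac{1}{121 + 40} = 35450 + 2 \cdot 203 \cdot \frac{1}{161} = 35450 + \frac{58}{23} = \frac{815408}{23}$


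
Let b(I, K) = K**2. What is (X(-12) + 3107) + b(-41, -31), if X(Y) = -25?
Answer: 4043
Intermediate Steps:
(X(-12) + 3107) + b(-41, -31) = (-25 + 3107) + (-31)**2 = 3082 + 961 = 4043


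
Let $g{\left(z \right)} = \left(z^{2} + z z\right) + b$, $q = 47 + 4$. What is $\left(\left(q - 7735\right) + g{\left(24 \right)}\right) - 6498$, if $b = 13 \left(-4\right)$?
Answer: $-13082$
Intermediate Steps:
$q = 51$
$b = -52$
$g{\left(z \right)} = -52 + 2 z^{2}$ ($g{\left(z \right)} = \left(z^{2} + z z\right) - 52 = \left(z^{2} + z^{2}\right) - 52 = 2 z^{2} - 52 = -52 + 2 z^{2}$)
$\left(\left(q - 7735\right) + g{\left(24 \right)}\right) - 6498 = \left(\left(51 - 7735\right) - \left(52 - 2 \cdot 24^{2}\right)\right) - 6498 = \left(\left(51 - 7735\right) + \left(-52 + 2 \cdot 576\right)\right) - 6498 = \left(-7684 + \left(-52 + 1152\right)\right) - 6498 = \left(-7684 + 1100\right) - 6498 = -6584 - 6498 = -13082$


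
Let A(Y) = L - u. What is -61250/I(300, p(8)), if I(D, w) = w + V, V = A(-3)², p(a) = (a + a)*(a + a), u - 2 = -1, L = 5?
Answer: -30625/136 ≈ -225.18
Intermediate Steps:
u = 1 (u = 2 - 1 = 1)
p(a) = 4*a² (p(a) = (2*a)*(2*a) = 4*a²)
A(Y) = 4 (A(Y) = 5 - 1*1 = 5 - 1 = 4)
V = 16 (V = 4² = 16)
I(D, w) = 16 + w (I(D, w) = w + 16 = 16 + w)
-61250/I(300, p(8)) = -61250/(16 + 4*8²) = -61250/(16 + 4*64) = -61250/(16 + 256) = -61250/272 = -61250*1/272 = -30625/136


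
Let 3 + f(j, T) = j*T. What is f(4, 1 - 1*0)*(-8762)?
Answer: -8762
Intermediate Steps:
f(j, T) = -3 + T*j (f(j, T) = -3 + j*T = -3 + T*j)
f(4, 1 - 1*0)*(-8762) = (-3 + (1 - 1*0)*4)*(-8762) = (-3 + (1 + 0)*4)*(-8762) = (-3 + 1*4)*(-8762) = (-3 + 4)*(-8762) = 1*(-8762) = -8762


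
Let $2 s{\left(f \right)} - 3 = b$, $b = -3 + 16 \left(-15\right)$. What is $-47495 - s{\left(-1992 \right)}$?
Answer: $-47375$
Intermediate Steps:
$b = -243$ ($b = -3 - 240 = -243$)
$s{\left(f \right)} = -120$ ($s{\left(f \right)} = \frac{3}{2} + \frac{1}{2} \left(-243\right) = \frac{3}{2} - \frac{243}{2} = -120$)
$-47495 - s{\left(-1992 \right)} = -47495 - -120 = -47495 + 120 = -47375$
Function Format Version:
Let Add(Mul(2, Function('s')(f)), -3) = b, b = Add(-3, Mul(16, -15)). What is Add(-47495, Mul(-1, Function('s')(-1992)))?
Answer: -47375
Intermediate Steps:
b = -243 (b = Add(-3, -240) = -243)
Function('s')(f) = -120 (Function('s')(f) = Add(Rational(3, 2), Mul(Rational(1, 2), -243)) = Add(Rational(3, 2), Rational(-243, 2)) = -120)
Add(-47495, Mul(-1, Function('s')(-1992))) = Add(-47495, Mul(-1, -120)) = Add(-47495, 120) = -47375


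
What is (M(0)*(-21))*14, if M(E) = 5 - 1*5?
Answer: 0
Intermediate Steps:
M(E) = 0 (M(E) = 5 - 5 = 0)
(M(0)*(-21))*14 = (0*(-21))*14 = 0*14 = 0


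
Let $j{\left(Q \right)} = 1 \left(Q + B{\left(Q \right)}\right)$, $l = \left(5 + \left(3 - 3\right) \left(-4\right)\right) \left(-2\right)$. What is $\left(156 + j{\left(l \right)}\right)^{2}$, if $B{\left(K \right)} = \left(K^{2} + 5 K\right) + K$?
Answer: $34596$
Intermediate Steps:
$B{\left(K \right)} = K^{2} + 6 K$
$l = -10$ ($l = \left(5 + 0 \left(-4\right)\right) \left(-2\right) = \left(5 + 0\right) \left(-2\right) = 5 \left(-2\right) = -10$)
$j{\left(Q \right)} = Q + Q \left(6 + Q\right)$ ($j{\left(Q \right)} = 1 \left(Q + Q \left(6 + Q\right)\right) = Q + Q \left(6 + Q\right)$)
$\left(156 + j{\left(l \right)}\right)^{2} = \left(156 - 10 \left(7 - 10\right)\right)^{2} = \left(156 - -30\right)^{2} = \left(156 + 30\right)^{2} = 186^{2} = 34596$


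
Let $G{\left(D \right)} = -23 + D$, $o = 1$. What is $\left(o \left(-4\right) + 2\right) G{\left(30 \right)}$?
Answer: $-14$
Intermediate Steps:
$\left(o \left(-4\right) + 2\right) G{\left(30 \right)} = \left(1 \left(-4\right) + 2\right) \left(-23 + 30\right) = \left(-4 + 2\right) 7 = \left(-2\right) 7 = -14$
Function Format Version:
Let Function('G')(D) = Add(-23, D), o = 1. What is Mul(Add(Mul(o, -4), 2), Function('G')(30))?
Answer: -14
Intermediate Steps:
Mul(Add(Mul(o, -4), 2), Function('G')(30)) = Mul(Add(Mul(1, -4), 2), Add(-23, 30)) = Mul(Add(-4, 2), 7) = Mul(-2, 7) = -14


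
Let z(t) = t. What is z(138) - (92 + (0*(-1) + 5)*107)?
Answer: -489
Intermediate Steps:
z(138) - (92 + (0*(-1) + 5)*107) = 138 - (92 + (0*(-1) + 5)*107) = 138 - (92 + (0 + 5)*107) = 138 - (92 + 5*107) = 138 - (92 + 535) = 138 - 1*627 = 138 - 627 = -489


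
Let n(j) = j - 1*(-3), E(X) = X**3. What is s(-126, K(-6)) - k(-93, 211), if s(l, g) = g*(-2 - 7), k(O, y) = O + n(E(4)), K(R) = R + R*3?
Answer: 242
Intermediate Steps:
n(j) = 3 + j (n(j) = j + 3 = 3 + j)
K(R) = 4*R (K(R) = R + 3*R = 4*R)
k(O, y) = 67 + O (k(O, y) = O + (3 + 4**3) = O + (3 + 64) = O + 67 = 67 + O)
s(l, g) = -9*g (s(l, g) = g*(-9) = -9*g)
s(-126, K(-6)) - k(-93, 211) = -36*(-6) - (67 - 93) = -9*(-24) - 1*(-26) = 216 + 26 = 242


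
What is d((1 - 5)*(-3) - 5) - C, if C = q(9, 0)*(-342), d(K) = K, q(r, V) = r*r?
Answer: 27709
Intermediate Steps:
q(r, V) = r²
C = -27702 (C = 9²*(-342) = 81*(-342) = -27702)
d((1 - 5)*(-3) - 5) - C = ((1 - 5)*(-3) - 5) - 1*(-27702) = (-4*(-3) - 5) + 27702 = (12 - 5) + 27702 = 7 + 27702 = 27709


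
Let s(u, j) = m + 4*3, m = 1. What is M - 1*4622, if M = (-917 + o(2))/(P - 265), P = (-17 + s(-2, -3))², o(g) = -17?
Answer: -1149944/249 ≈ -4618.3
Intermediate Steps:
s(u, j) = 13 (s(u, j) = 1 + 4*3 = 1 + 12 = 13)
P = 16 (P = (-17 + 13)² = (-4)² = 16)
M = 934/249 (M = (-917 - 17)/(16 - 265) = -934/(-249) = -934*(-1/249) = 934/249 ≈ 3.7510)
M - 1*4622 = 934/249 - 1*4622 = 934/249 - 4622 = -1149944/249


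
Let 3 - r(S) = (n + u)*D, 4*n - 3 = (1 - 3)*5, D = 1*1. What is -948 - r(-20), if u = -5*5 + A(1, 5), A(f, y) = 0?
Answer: -3911/4 ≈ -977.75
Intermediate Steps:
D = 1
u = -25 (u = -5*5 + 0 = -25 + 0 = -25)
n = -7/4 (n = ¾ + ((1 - 3)*5)/4 = ¾ + (-2*5)/4 = ¾ + (¼)*(-10) = ¾ - 5/2 = -7/4 ≈ -1.7500)
r(S) = 119/4 (r(S) = 3 - (-7/4 - 25) = 3 - (-107)/4 = 3 - 1*(-107/4) = 3 + 107/4 = 119/4)
-948 - r(-20) = -948 - 1*119/4 = -948 - 119/4 = -3911/4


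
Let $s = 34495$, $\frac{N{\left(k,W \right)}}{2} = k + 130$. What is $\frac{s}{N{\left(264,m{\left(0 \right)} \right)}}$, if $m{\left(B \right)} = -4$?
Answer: $\frac{34495}{788} \approx 43.775$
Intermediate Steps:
$N{\left(k,W \right)} = 260 + 2 k$ ($N{\left(k,W \right)} = 2 \left(k + 130\right) = 2 \left(130 + k\right) = 260 + 2 k$)
$\frac{s}{N{\left(264,m{\left(0 \right)} \right)}} = \frac{34495}{260 + 2 \cdot 264} = \frac{34495}{260 + 528} = \frac{34495}{788}$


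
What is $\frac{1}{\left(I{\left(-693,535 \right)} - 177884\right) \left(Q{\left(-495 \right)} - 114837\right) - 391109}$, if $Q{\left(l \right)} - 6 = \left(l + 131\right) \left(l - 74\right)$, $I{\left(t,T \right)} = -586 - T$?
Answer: $- \frac{1}{16519867534} \approx -6.0533 \cdot 10^{-11}$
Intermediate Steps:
$Q{\left(l \right)} = 6 + \left(-74 + l\right) \left(131 + l\right)$ ($Q{\left(l \right)} = 6 + \left(l + 131\right) \left(l - 74\right) = 6 + \left(131 + l\right) \left(-74 + l\right) = 6 + \left(-74 + l\right) \left(131 + l\right)$)
$\frac{1}{\left(I{\left(-693,535 \right)} - 177884\right) \left(Q{\left(-495 \right)} - 114837\right) - 391109} = \frac{1}{\left(\left(-586 - 535\right) - 177884\right) \left(\left(-9688 + \left(-495\right)^{2} + 57 \left(-495\right)\right) - 114837\right) - 391109} = \frac{1}{\left(\left(-586 - 535\right) - 177884\right) \left(\left(-9688 + 245025 - 28215\right) - 114837\right) - 391109} = \frac{1}{\left(-1121 - 177884\right) \left(207122 - 114837\right) - 391109} = \frac{1}{\left(-179005\right) 92285 - 391109} = \frac{1}{-16519476425 - 391109} = \frac{1}{-16519867534} = - \frac{1}{16519867534}$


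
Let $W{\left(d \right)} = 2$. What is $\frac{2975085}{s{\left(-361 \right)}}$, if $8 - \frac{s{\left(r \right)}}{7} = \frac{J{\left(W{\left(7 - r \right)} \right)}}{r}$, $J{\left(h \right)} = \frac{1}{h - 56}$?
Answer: $\frac{57996306990}{1091657} \approx 53127.0$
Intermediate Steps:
$J{\left(h \right)} = \frac{1}{-56 + h}$
$s{\left(r \right)} = 56 + \frac{7}{54 r}$ ($s{\left(r \right)} = 56 - 7 \frac{1}{\left(-56 + 2\right) r} = 56 - 7 \frac{1}{\left(-54\right) r} = 56 - 7 \left(- \frac{1}{54 r}\right) = 56 + \frac{7}{54 r}$)
$\frac{2975085}{s{\left(-361 \right)}} = \frac{2975085}{56 + \frac{7}{54 \left(-361\right)}} = \frac{2975085}{56 + \frac{7}{54} \left(- \frac{1}{361}\right)} = \frac{2975085}{56 - \frac{7}{19494}} = \frac{2975085}{\frac{1091657}{19494}} = 2975085 \cdot \frac{19494}{1091657} = \frac{57996306990}{1091657}$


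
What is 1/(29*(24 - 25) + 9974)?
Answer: 1/9945 ≈ 0.00010055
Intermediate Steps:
1/(29*(24 - 25) + 9974) = 1/(29*(-1) + 9974) = 1/(-29 + 9974) = 1/9945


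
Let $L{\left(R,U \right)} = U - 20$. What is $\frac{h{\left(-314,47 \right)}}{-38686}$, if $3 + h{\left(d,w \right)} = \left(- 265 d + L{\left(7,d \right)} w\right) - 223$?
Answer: $- \frac{33643}{19343} \approx -1.7393$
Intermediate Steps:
$L{\left(R,U \right)} = -20 + U$ ($L{\left(R,U \right)} = U - 20 = -20 + U$)
$h{\left(d,w \right)} = -226 - 265 d + w \left(-20 + d\right)$ ($h{\left(d,w \right)} = -3 - \left(223 + 265 d - \left(-20 + d\right) w\right) = -3 - \left(223 + 265 d - w \left(-20 + d\right)\right) = -226 - 265 d + w \left(-20 + d\right)$)
$\frac{h{\left(-314,47 \right)}}{-38686} = \frac{-226 - -83210 + 47 \left(-20 - 314\right)}{-38686} = \left(-226 + 83210 + 47 \left(-334\right)\right) \left(- \frac{1}{38686}\right) = \left(-226 + 83210 - 15698\right) \left(- \frac{1}{38686}\right) = 67286 \left(- \frac{1}{38686}\right) = - \frac{33643}{19343}$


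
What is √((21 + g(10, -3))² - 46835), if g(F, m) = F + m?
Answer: I*√46051 ≈ 214.59*I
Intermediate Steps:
√((21 + g(10, -3))² - 46835) = √((21 + (10 - 3))² - 46835) = √((21 + 7)² - 46835) = √(28² - 46835) = √(784 - 46835) = √(-46051) = I*√46051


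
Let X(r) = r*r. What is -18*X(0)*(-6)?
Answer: 0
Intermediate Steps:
X(r) = r²
-18*X(0)*(-6) = -18*0²*(-6) = -18*0*(-6) = 0*(-6) = 0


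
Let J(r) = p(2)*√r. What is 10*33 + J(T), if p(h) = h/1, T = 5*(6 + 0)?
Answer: 330 + 2*√30 ≈ 340.95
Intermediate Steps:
T = 30 (T = 5*6 = 30)
p(h) = h (p(h) = h*1 = h)
J(r) = 2*√r
10*33 + J(T) = 10*33 + 2*√30 = 330 + 2*√30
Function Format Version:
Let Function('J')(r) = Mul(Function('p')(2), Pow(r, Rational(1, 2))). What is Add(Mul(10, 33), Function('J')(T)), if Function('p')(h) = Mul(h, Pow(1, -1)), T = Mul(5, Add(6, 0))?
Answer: Add(330, Mul(2, Pow(30, Rational(1, 2)))) ≈ 340.95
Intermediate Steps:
T = 30 (T = Mul(5, 6) = 30)
Function('p')(h) = h (Function('p')(h) = Mul(h, 1) = h)
Function('J')(r) = Mul(2, Pow(r, Rational(1, 2)))
Add(Mul(10, 33), Function('J')(T)) = Add(Mul(10, 33), Mul(2, Pow(30, Rational(1, 2)))) = Add(330, Mul(2, Pow(30, Rational(1, 2))))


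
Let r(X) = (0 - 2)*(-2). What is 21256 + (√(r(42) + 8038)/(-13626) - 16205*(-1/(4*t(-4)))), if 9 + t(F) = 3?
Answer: 493939/24 - √8042/13626 ≈ 20581.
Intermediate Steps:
t(F) = -6 (t(F) = -9 + 3 = -6)
r(X) = 4 (r(X) = -2*(-2) = 4)
21256 + (√(r(42) + 8038)/(-13626) - 16205*(-1/(4*t(-4)))) = 21256 + (√(4 + 8038)/(-13626) - 16205/((4*(-1))*(-6))) = 21256 + (√8042*(-1/13626) - 16205/((-4*(-6)))) = 21256 + (-√8042/13626 - 16205/24) = 21256 + (-16205/24 - √8042/13626) = 493939/24 - √8042/13626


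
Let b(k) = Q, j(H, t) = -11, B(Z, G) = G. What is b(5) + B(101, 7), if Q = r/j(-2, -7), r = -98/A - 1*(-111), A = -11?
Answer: -472/121 ≈ -3.9008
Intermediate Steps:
r = 1319/11 (r = -98/(-11) - 1*(-111) = -98*(-1/11) + 111 = 98/11 + 111 = 1319/11 ≈ 119.91)
Q = -1319/121 (Q = (1319/11)/(-11) = (1319/11)*(-1/11) = -1319/121 ≈ -10.901)
b(k) = -1319/121
b(5) + B(101, 7) = -1319/121 + 7 = -472/121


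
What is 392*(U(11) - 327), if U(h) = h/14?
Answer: -127876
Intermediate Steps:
U(h) = h/14 (U(h) = h*(1/14) = h/14)
392*(U(11) - 327) = 392*((1/14)*11 - 327) = 392*(11/14 - 327) = 392*(-4567/14) = -127876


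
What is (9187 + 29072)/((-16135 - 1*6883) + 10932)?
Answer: -38259/12086 ≈ -3.1656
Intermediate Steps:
(9187 + 29072)/((-16135 - 1*6883) + 10932) = 38259/((-16135 - 6883) + 10932) = 38259/(-23018 + 10932) = 38259/(-12086) = 38259*(-1/12086) = -38259/12086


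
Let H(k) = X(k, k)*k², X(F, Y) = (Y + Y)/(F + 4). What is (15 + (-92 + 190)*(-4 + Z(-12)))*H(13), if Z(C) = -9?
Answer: -5532046/17 ≈ -3.2541e+5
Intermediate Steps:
X(F, Y) = 2*Y/(4 + F) (X(F, Y) = (2*Y)/(4 + F) = 2*Y/(4 + F))
H(k) = 2*k³/(4 + k) (H(k) = (2*k/(4 + k))*k² = 2*k³/(4 + k))
(15 + (-92 + 190)*(-4 + Z(-12)))*H(13) = (15 + (-92 + 190)*(-4 - 9))*(2*13³/(4 + 13)) = (15 + 98*(-13))*(2*2197/17) = (15 - 1274)*(2*2197*(1/17)) = -1259*4394/17 = -5532046/17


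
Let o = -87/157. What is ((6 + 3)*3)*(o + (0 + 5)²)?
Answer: 103626/157 ≈ 660.04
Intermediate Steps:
o = -87/157 (o = -87*1/157 = -87/157 ≈ -0.55414)
((6 + 3)*3)*(o + (0 + 5)²) = ((6 + 3)*3)*(-87/157 + (0 + 5)²) = (9*3)*(-87/157 + 5²) = 27*(-87/157 + 25) = 27*(3838/157) = 103626/157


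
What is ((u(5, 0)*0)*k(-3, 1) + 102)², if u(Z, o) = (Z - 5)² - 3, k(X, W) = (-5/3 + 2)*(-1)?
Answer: 10404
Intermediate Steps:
k(X, W) = -⅓ (k(X, W) = (-5*⅓ + 2)*(-1) = (-5/3 + 2)*(-1) = (⅓)*(-1) = -⅓)
u(Z, o) = -3 + (-5 + Z)² (u(Z, o) = (-5 + Z)² - 3 = -3 + (-5 + Z)²)
((u(5, 0)*0)*k(-3, 1) + 102)² = (((-3 + (-5 + 5)²)*0)*(-⅓) + 102)² = (((-3 + 0²)*0)*(-⅓) + 102)² = (((-3 + 0)*0)*(-⅓) + 102)² = (-3*0*(-⅓) + 102)² = (0*(-⅓) + 102)² = (0 + 102)² = 102² = 10404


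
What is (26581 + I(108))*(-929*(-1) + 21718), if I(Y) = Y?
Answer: 604425783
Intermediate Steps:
(26581 + I(108))*(-929*(-1) + 21718) = (26581 + 108)*(-929*(-1) + 21718) = 26689*(929 + 21718) = 26689*22647 = 604425783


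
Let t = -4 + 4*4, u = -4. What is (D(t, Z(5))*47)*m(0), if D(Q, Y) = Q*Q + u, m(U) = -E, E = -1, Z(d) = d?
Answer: 6580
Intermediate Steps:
t = 12 (t = -4 + 16 = 12)
m(U) = 1 (m(U) = -1*(-1) = 1)
D(Q, Y) = -4 + Q² (D(Q, Y) = Q*Q - 4 = Q² - 4 = -4 + Q²)
(D(t, Z(5))*47)*m(0) = ((-4 + 12²)*47)*1 = ((-4 + 144)*47)*1 = (140*47)*1 = 6580*1 = 6580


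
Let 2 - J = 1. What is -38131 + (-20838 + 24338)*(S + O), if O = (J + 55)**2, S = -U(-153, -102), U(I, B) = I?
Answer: 11473369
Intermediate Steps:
J = 1 (J = 2 - 1*1 = 2 - 1 = 1)
S = 153 (S = -1*(-153) = 153)
O = 3136 (O = (1 + 55)**2 = 56**2 = 3136)
-38131 + (-20838 + 24338)*(S + O) = -38131 + (-20838 + 24338)*(153 + 3136) = -38131 + 3500*3289 = -38131 + 11511500 = 11473369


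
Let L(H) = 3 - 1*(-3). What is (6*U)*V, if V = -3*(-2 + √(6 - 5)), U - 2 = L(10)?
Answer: 144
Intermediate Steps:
L(H) = 6 (L(H) = 3 + 3 = 6)
U = 8 (U = 2 + 6 = 8)
V = 3 (V = -3*(-2 + √1) = -3*(-2 + 1) = -3*(-1) = 3)
(6*U)*V = (6*8)*3 = 48*3 = 144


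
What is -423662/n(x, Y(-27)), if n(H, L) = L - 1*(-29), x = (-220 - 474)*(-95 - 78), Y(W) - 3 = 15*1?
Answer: -423662/47 ≈ -9014.1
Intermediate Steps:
Y(W) = 18 (Y(W) = 3 + 15*1 = 3 + 15 = 18)
x = 120062 (x = -694*(-173) = 120062)
n(H, L) = 29 + L (n(H, L) = L + 29 = 29 + L)
-423662/n(x, Y(-27)) = -423662/(29 + 18) = -423662/47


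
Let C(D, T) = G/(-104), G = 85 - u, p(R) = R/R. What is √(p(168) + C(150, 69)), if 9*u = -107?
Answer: 2*√26/39 ≈ 0.26149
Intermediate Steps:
u = -107/9 (u = (⅑)*(-107) = -107/9 ≈ -11.889)
p(R) = 1
G = 872/9 (G = 85 - 1*(-107/9) = 85 + 107/9 = 872/9 ≈ 96.889)
C(D, T) = -109/117 (C(D, T) = (872/9)/(-104) = (872/9)*(-1/104) = -109/117)
√(p(168) + C(150, 69)) = √(1 - 109/117) = √(8/117) = 2*√26/39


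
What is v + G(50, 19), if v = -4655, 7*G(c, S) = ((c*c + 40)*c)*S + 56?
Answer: 2380471/7 ≈ 3.4007e+5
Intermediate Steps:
G(c, S) = 8 + S*c*(40 + c²)/7 (G(c, S) = (((c*c + 40)*c)*S + 56)/7 = (((c² + 40)*c)*S + 56)/7 = (((40 + c²)*c)*S + 56)/7 = ((c*(40 + c²))*S + 56)/7 = (S*c*(40 + c²) + 56)/7 = (56 + S*c*(40 + c²))/7 = 8 + S*c*(40 + c²)/7)
v + G(50, 19) = -4655 + (8 + (⅐)*19*50³ + (40/7)*19*50) = -4655 + (8 + (⅐)*19*125000 + 38000/7) = -4655 + (8 + 2375000/7 + 38000/7) = -4655 + 2413056/7 = 2380471/7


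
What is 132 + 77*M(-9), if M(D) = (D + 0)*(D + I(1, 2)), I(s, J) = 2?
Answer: 4983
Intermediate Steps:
M(D) = D*(2 + D) (M(D) = (D + 0)*(D + 2) = D*(2 + D))
132 + 77*M(-9) = 132 + 77*(-9*(2 - 9)) = 132 + 77*(-9*(-7)) = 132 + 77*63 = 132 + 4851 = 4983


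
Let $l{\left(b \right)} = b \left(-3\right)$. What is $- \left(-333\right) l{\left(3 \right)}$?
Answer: $-2997$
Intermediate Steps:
$l{\left(b \right)} = - 3 b$
$- \left(-333\right) l{\left(3 \right)} = - \left(-333\right) \left(\left(-3\right) 3\right) = - \left(-333\right) \left(-9\right) = \left(-1\right) 2997 = -2997$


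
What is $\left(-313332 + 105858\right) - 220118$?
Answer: $-427592$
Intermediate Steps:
$\left(-313332 + 105858\right) - 220118 = -207474 - 220118 = -427592$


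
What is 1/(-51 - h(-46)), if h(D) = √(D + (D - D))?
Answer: I/(√46 - 51*I) ≈ -0.019267 + 0.0025623*I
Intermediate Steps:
h(D) = √D (h(D) = √(D + 0) = √D)
1/(-51 - h(-46)) = 1/(-51 - √(-46)) = 1/(-51 - I*√46)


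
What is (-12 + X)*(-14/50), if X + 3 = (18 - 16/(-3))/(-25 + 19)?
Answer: 238/45 ≈ 5.2889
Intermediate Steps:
X = -62/9 (X = -3 + (18 - 16/(-3))/(-25 + 19) = -3 + (18 - 16*(-⅓))/(-6) = -3 + (18 + 16/3)*(-⅙) = -3 + (70/3)*(-⅙) = -3 - 35/9 = -62/9 ≈ -6.8889)
(-12 + X)*(-14/50) = (-12 - 62/9)*(-14/50) = -(-2380)/(9*50) = -170/9*(-7/25) = 238/45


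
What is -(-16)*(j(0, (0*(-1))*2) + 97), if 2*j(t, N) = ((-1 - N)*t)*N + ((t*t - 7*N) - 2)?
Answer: 1536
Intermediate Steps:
j(t, N) = -1 + t**2/2 - 7*N/2 + N*t*(-1 - N)/2 (j(t, N) = (((-1 - N)*t)*N + ((t*t - 7*N) - 2))/2 = ((t*(-1 - N))*N + ((t**2 - 7*N) - 2))/2 = (N*t*(-1 - N) + (-2 + t**2 - 7*N))/2 = (-2 + t**2 - 7*N + N*t*(-1 - N))/2 = -1 + t**2/2 - 7*N/2 + N*t*(-1 - N)/2)
-(-16)*(j(0, (0*(-1))*2) + 97) = -(-16)*((-1 + (1/2)*0**2 - 7*0*(-1)*2/2 - 1/2*(0*(-1))*2*0 - 1/2*0*((0*(-1))*2)**2) + 97) = -(-16)*((-1 + (1/2)*0 - 0*2 - 1/2*0*2*0 - 1/2*0*(0*2)**2) + 97) = -(-16)*((-1 + 0 - 7/2*0 - 1/2*0*0 - 1/2*0*0**2) + 97) = -(-16)*((-1 + 0 + 0 + 0 - 1/2*0*0) + 97) = -(-16)*((-1 + 0 + 0 + 0 + 0) + 97) = -(-16)*(-1 + 97) = -(-16)*96 = -1*(-1536) = 1536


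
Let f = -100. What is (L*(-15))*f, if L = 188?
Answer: 282000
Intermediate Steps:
(L*(-15))*f = (188*(-15))*(-100) = -2820*(-100) = 282000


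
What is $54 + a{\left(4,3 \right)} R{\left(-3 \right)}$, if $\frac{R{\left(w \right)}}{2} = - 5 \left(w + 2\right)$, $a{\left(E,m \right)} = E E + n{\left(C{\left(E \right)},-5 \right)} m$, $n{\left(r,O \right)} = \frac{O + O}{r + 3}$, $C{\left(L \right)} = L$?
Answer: $\frac{1198}{7} \approx 171.14$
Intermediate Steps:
$n{\left(r,O \right)} = \frac{2 O}{3 + r}$
$a{\left(E,m \right)} = E^{2} - \frac{10 m}{3 + E}$ ($a{\left(E,m \right)} = E E + 2 \left(-5\right) \frac{1}{3 + E} m = E^{2} + - \frac{10}{3 + E} m = E^{2} - \frac{10 m}{3 + E}$)
$R{\left(w \right)} = -20 - 10 w$ ($R{\left(w \right)} = 2 \left(- 5 \left(w + 2\right)\right) = 2 \left(- 5 \left(2 + w\right)\right) = 2 \left(-10 - 5 w\right) = -20 - 10 w$)
$54 + a{\left(4,3 \right)} R{\left(-3 \right)} = 54 + \frac{\left(-10\right) 3 + 4^{2} \left(3 + 4\right)}{3 + 4} \left(-20 - -30\right) = 54 + \frac{-30 + 16 \cdot 7}{7} \left(-20 + 30\right) = 54 + \frac{-30 + 112}{7} \cdot 10 = 54 + \frac{1}{7} \cdot 82 \cdot 10 = 54 + \frac{82}{7} \cdot 10 = 54 + \frac{820}{7} = \frac{1198}{7}$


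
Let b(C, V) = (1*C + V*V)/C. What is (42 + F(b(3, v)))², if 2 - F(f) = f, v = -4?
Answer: 12769/9 ≈ 1418.8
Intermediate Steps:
b(C, V) = (C + V²)/C
F(f) = 2 - f
(42 + F(b(3, v)))² = (42 + (2 - (3 + (-4)²)/3))² = (42 + (2 - (3 + 16)/3))² = (42 + (2 - 19/3))² = (42 - 13/3)² = (113/3)² = 12769/9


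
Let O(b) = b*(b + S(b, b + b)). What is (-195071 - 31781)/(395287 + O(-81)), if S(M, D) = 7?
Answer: -226852/401281 ≈ -0.56532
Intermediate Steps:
O(b) = b*(7 + b) (O(b) = b*(b + 7) = b*(7 + b))
(-195071 - 31781)/(395287 + O(-81)) = (-195071 - 31781)/(395287 - 81*(7 - 81)) = -226852/(395287 - 81*(-74)) = -226852/(395287 + 5994) = -226852/401281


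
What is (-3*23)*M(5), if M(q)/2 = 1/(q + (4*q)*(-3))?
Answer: 138/55 ≈ 2.5091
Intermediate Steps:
M(q) = -2/(11*q) (M(q) = 2/(q + (4*q)*(-3)) = 2/(q - 12*q) = 2/((-11*q)) = 2*(-1/(11*q)) = -2/(11*q))
(-3*23)*M(5) = (-3*23)*(-2/11/5) = -(-138)/(11*5) = -69*(-2/55) = 138/55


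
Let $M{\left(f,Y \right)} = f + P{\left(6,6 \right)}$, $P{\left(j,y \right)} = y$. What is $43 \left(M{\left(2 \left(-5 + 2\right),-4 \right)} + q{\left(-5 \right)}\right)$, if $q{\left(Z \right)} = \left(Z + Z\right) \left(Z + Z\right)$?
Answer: $4300$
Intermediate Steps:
$q{\left(Z \right)} = 4 Z^{2}$ ($q{\left(Z \right)} = 2 Z 2 Z = 4 Z^{2}$)
$M{\left(f,Y \right)} = 6 + f$ ($M{\left(f,Y \right)} = f + 6 = 6 + f$)
$43 \left(M{\left(2 \left(-5 + 2\right),-4 \right)} + q{\left(-5 \right)}\right) = 43 \left(\left(6 + 2 \left(-5 + 2\right)\right) + 4 \left(-5\right)^{2}\right) = 43 \left(\left(6 + 2 \left(-3\right)\right) + 4 \cdot 25\right) = 43 \left(\left(6 - 6\right) + 100\right) = 43 \left(0 + 100\right) = 43 \cdot 100 = 4300$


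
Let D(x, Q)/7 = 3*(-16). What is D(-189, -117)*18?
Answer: -6048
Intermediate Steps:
D(x, Q) = -336 (D(x, Q) = 7*(3*(-16)) = 7*(-48) = -336)
D(-189, -117)*18 = -336*18 = -6048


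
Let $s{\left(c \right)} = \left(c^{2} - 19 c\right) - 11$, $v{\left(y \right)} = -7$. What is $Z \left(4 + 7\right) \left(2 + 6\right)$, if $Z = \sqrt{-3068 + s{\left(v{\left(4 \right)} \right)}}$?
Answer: $88 i \sqrt{2897} \approx 4736.5 i$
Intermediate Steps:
$s{\left(c \right)} = -11 + c^{2} - 19 c$
$Z = i \sqrt{2897}$ ($Z = \sqrt{-3068 - \left(-122 - 49\right)} = \sqrt{-3068 + \left(-11 + 49 + 133\right)} = \sqrt{-3068 + 171} = \sqrt{-2897} = i \sqrt{2897} \approx 53.824 i$)
$Z \left(4 + 7\right) \left(2 + 6\right) = i \sqrt{2897} \left(4 + 7\right) \left(2 + 6\right) = i \sqrt{2897} \cdot 11 \cdot 8 = i \sqrt{2897} \cdot 88 = 88 i \sqrt{2897}$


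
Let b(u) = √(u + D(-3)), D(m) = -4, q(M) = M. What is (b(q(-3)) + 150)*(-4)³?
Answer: -9600 - 64*I*√7 ≈ -9600.0 - 169.33*I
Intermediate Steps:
b(u) = √(-4 + u) (b(u) = √(u - 4) = √(-4 + u))
(b(q(-3)) + 150)*(-4)³ = (√(-4 - 3) + 150)*(-4)³ = (√(-7) + 150)*(-64) = (I*√7 + 150)*(-64) = (150 + I*√7)*(-64) = -9600 - 64*I*√7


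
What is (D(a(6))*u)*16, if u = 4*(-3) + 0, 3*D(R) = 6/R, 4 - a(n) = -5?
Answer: -128/3 ≈ -42.667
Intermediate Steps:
a(n) = 9 (a(n) = 4 - 1*(-5) = 4 + 5 = 9)
D(R) = 2/R (D(R) = (6/R)/3 = 2/R)
u = -12 (u = -12 + 0 = -12)
(D(a(6))*u)*16 = ((2/9)*(-12))*16 = -8/3*16 = -128/3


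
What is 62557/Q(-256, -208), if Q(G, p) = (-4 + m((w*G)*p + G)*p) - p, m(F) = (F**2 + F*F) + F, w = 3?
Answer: -62557/10581584785204 ≈ -5.9119e-9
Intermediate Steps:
m(F) = F + 2*F**2 (m(F) = (F**2 + F**2) + F = 2*F**2 + F = F + 2*F**2)
Q(G, p) = -4 - p + p*(G + 3*G*p)*(1 + 2*G + 6*G*p) (Q(G, p) = (-4 + (((3*G)*p + G)*(1 + 2*((3*G)*p + G)))*p) - p = (-4 + ((3*G*p + G)*(1 + 2*(3*G*p + G)))*p) - p = (-4 + ((G + 3*G*p)*(1 + 2*(G + 3*G*p)))*p) - p = (-4 + ((G + 3*G*p)*(1 + (2*G + 6*G*p)))*p) - p = (-4 + ((G + 3*G*p)*(1 + 2*G + 6*G*p))*p) - p = (-4 + p*(G + 3*G*p)*(1 + 2*G + 6*G*p)) - p = -4 - p + p*(G + 3*G*p)*(1 + 2*G + 6*G*p))
62557/Q(-256, -208) = 62557/(-4 - 1*(-208) - 256*(-208)*(1 + 3*(-208))*(1 + 2*(-256)*(1 + 3*(-208)))) = 62557/(-4 + 208 - 256*(-208)*(1 - 624)*(1 + 2*(-256)*(1 - 624))) = 62557/(-4 + 208 - 256*(-208)*(-623)*(1 + 2*(-256)*(-623))) = 62557/(-4 + 208 - 256*(-208)*(-623)*(1 + 318976)) = 62557/(-4 + 208 - 256*(-208)*(-623)*318977) = 62557/(-4 + 208 - 10581584785408) = 62557/(-10581584785204) = 62557*(-1/10581584785204) = -62557/10581584785204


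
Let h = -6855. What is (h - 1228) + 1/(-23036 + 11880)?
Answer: -90173949/11156 ≈ -8083.0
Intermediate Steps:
(h - 1228) + 1/(-23036 + 11880) = (-6855 - 1228) + 1/(-23036 + 11880) = -8083 + 1/(-11156) = -8083 - 1/11156 = -90173949/11156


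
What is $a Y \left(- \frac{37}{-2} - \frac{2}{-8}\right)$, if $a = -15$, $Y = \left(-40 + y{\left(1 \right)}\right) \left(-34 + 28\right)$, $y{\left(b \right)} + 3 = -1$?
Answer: $-74250$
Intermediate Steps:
$y{\left(b \right)} = -4$ ($y{\left(b \right)} = -3 - 1 = -4$)
$Y = 264$ ($Y = \left(-40 - 4\right) \left(-34 + 28\right) = \left(-44\right) \left(-6\right) = 264$)
$a Y \left(- \frac{37}{-2} - \frac{2}{-8}\right) = \left(-15\right) 264 \left(- \frac{37}{-2} - \frac{2}{-8}\right) = - 3960 \left(\left(-37\right) \left(- \frac{1}{2}\right) - - \frac{1}{4}\right) = - 3960 \left(\frac{37}{2} + \frac{1}{4}\right) = \left(-3960\right) \frac{75}{4} = -74250$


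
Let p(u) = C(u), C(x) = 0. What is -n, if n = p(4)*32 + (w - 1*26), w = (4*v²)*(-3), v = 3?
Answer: 134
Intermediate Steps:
p(u) = 0
w = -108 (w = (4*3²)*(-3) = (4*9)*(-3) = 36*(-3) = -108)
n = -134 (n = 0*32 + (-108 - 1*26) = 0 + (-108 - 26) = 0 - 134 = -134)
-n = -1*(-134) = 134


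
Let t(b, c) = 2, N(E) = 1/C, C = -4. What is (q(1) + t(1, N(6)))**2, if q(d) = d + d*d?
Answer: 16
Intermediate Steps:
N(E) = -1/4 (N(E) = 1/(-4) = -1/4)
q(d) = d + d**2
(q(1) + t(1, N(6)))**2 = (1*(1 + 1) + 2)**2 = (1*2 + 2)**2 = (2 + 2)**2 = 4**2 = 16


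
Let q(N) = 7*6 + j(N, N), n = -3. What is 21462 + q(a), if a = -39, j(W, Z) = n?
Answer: 21501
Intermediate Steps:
j(W, Z) = -3
q(N) = 39 (q(N) = 7*6 - 3 = 42 - 3 = 39)
21462 + q(a) = 21462 + 39 = 21501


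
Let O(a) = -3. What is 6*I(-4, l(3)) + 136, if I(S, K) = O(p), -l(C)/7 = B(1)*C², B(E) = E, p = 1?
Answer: 118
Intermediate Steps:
l(C) = -7*C²
I(S, K) = -3
6*I(-4, l(3)) + 136 = 6*(-3) + 136 = -18 + 136 = 118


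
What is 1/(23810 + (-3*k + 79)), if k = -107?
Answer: 1/24210 ≈ 4.1305e-5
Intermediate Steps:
1/(23810 + (-3*k + 79)) = 1/(23810 + (-3*(-107) + 79)) = 1/(23810 + (321 + 79)) = 1/(23810 + 400) = 1/24210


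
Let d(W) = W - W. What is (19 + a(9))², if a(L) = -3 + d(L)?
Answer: 256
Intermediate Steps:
d(W) = 0
a(L) = -3 (a(L) = -3 + 0 = -3)
(19 + a(9))² = (19 - 3)² = 16² = 256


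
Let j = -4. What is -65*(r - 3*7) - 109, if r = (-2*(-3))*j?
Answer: 2816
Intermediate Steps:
r = -24 (r = -2*(-3)*(-4) = 6*(-4) = -24)
-65*(r - 3*7) - 109 = -65*(-24 - 3*7) - 109 = -65*(-24 - 21) - 109 = -65*(-45) - 109 = 2925 - 109 = 2816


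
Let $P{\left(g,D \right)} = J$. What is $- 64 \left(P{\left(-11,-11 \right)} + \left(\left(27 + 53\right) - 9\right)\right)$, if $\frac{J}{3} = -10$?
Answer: $-2624$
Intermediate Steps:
$J = -30$ ($J = 3 \left(-10\right) = -30$)
$P{\left(g,D \right)} = -30$
$- 64 \left(P{\left(-11,-11 \right)} + \left(\left(27 + 53\right) - 9\right)\right) = - 64 \left(-30 + \left(\left(27 + 53\right) - 9\right)\right) = - 64 \left(-30 + \left(80 - 9\right)\right) = - 64 \left(-30 + 71\right) = \left(-64\right) 41 = -2624$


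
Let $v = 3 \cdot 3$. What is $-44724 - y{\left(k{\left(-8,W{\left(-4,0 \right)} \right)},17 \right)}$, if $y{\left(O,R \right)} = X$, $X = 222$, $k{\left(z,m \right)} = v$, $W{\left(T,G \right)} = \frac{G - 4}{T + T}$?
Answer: $-44946$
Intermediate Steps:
$W{\left(T,G \right)} = \frac{-4 + G}{2 T}$
$v = 9$
$k{\left(z,m \right)} = 9$
$y{\left(O,R \right)} = 222$
$-44724 - y{\left(k{\left(-8,W{\left(-4,0 \right)} \right)},17 \right)} = -44724 - 222 = -44946$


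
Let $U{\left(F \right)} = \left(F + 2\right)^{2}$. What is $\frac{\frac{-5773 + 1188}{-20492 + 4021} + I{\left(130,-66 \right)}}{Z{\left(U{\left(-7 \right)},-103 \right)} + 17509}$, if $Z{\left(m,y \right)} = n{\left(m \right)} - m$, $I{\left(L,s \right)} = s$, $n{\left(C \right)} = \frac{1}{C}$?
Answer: $- \frac{3866075}{1028498653} \approx -0.0037589$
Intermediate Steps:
$U{\left(F \right)} = \left(2 + F\right)^{2}$
$Z{\left(m,y \right)} = \frac{1}{m} - m$
$\frac{\frac{-5773 + 1188}{-20492 + 4021} + I{\left(130,-66 \right)}}{Z{\left(U{\left(-7 \right)},-103 \right)} + 17509} = \frac{\frac{-5773 + 1188}{-20492 + 4021} - 66}{\left(\frac{1}{\left(2 - 7\right)^{2}} - \left(2 - 7\right)^{2}\right) + 17509} = \frac{- \frac{4585}{-16471} - 66}{\left(\frac{1}{\left(-5\right)^{2}} - \left(-5\right)^{2}\right) + 17509} = \frac{\left(-4585\right) \left(- \frac{1}{16471}\right) - 66}{\left(\frac{1}{25} - 25\right) + 17509} = \frac{\frac{655}{2353} - 66}{\left(\frac{1}{25} - 25\right) + 17509} = - \frac{154643}{2353 \left(- \frac{624}{25} + 17509\right)} = - \frac{154643}{2353 \cdot \frac{437101}{25}} = \left(- \frac{154643}{2353}\right) \frac{25}{437101} = - \frac{3866075}{1028498653}$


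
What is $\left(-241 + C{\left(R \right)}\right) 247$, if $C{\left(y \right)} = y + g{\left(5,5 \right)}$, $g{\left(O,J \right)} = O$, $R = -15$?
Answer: $-61997$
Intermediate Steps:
$C{\left(y \right)} = 5 + y$ ($C{\left(y \right)} = y + 5 = 5 + y$)
$\left(-241 + C{\left(R \right)}\right) 247 = \left(-241 + \left(5 - 15\right)\right) 247 = \left(-241 - 10\right) 247 = \left(-251\right) 247 = -61997$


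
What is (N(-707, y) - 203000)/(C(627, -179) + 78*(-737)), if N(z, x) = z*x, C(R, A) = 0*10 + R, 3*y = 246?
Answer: 260974/56859 ≈ 4.5898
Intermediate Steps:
y = 82 (y = (⅓)*246 = 82)
C(R, A) = R (C(R, A) = 0 + R = R)
N(z, x) = x*z
(N(-707, y) - 203000)/(C(627, -179) + 78*(-737)) = (82*(-707) - 203000)/(627 + 78*(-737)) = (-57974 - 203000)/(627 - 57486) = -260974/(-56859) = -260974*(-1/56859) = 260974/56859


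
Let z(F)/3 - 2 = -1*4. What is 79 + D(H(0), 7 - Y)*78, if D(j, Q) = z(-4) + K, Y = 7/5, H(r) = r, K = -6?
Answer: -857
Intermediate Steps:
z(F) = -6 (z(F) = 6 + 3*(-1*4) = 6 + 3*(-4) = 6 - 12 = -6)
Y = 7/5 (Y = 7*(⅕) = 7/5 ≈ 1.4000)
D(j, Q) = -12 (D(j, Q) = -6 - 6 = -12)
79 + D(H(0), 7 - Y)*78 = 79 - 12*78 = 79 - 936 = -857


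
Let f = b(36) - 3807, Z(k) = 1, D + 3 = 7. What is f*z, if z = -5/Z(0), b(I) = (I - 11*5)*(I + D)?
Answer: 22835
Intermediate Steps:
D = 4 (D = -3 + 7 = 4)
b(I) = (-55 + I)*(4 + I) (b(I) = (I - 11*5)*(I + 4) = (I - 55)*(4 + I) = (-55 + I)*(4 + I))
z = -5 (z = -5/1 = -5*1 = -5)
f = -4567 (f = (-220 + 36**2 - 51*36) - 3807 = (-220 + 1296 - 1836) - 3807 = -760 - 3807 = -4567)
f*z = -4567*(-5) = 22835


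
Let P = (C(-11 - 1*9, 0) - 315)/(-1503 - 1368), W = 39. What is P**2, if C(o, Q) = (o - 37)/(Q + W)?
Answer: 139876/11512449 ≈ 0.012150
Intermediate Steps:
C(o, Q) = (-37 + o)/(39 + Q) (C(o, Q) = (o - 37)/(Q + 39) = (-37 + o)/(39 + Q))
P = 374/3393 (P = ((-37 + (-11 - 1*9))/(39 + 0) - 315)/(-1503 - 1368) = ((-37 + (-11 - 9))/39 - 315)/(-2871) = ((-37 - 20)/39 - 315)*(-1/2871) = ((1/39)*(-57) - 315)*(-1/2871) = (-19/13 - 315)*(-1/2871) = -4114/13*(-1/2871) = 374/3393 ≈ 0.11023)
P**2 = (374/3393)**2 = 139876/11512449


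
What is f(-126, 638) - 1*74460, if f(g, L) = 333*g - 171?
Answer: -116589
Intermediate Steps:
f(g, L) = -171 + 333*g
f(-126, 638) - 1*74460 = (-171 + 333*(-126)) - 1*74460 = (-171 - 41958) - 74460 = -42129 - 74460 = -116589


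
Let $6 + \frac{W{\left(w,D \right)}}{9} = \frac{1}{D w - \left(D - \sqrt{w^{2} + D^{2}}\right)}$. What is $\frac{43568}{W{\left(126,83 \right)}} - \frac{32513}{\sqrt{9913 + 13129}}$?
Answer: $- \frac{28131717528880}{34867066149} - \frac{793 \sqrt{23042}}{562} + \frac{43568 \sqrt{22765}}{34867066149} \approx -1021.0$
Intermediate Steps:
$W{\left(w,D \right)} = -54 + \frac{9}{\sqrt{D^{2} + w^{2}} - D + D w}$ ($W{\left(w,D \right)} = -54 + \frac{9}{D w - \left(D - \sqrt{w^{2} + D^{2}}\right)} = -54 + \frac{9}{D w - \left(D - \sqrt{D^{2} + w^{2}}\right)} = -54 + \frac{9}{\sqrt{D^{2} + w^{2}} - D + D w}$)
$\frac{43568}{W{\left(126,83 \right)}} - \frac{32513}{\sqrt{9913 + 13129}} = \frac{43568}{9 \frac{1}{\sqrt{83^{2} + 126^{2}} - 83 + 83 \cdot 126} \left(1 - 6 \sqrt{83^{2} + 126^{2}} + 6 \cdot 83 - 498 \cdot 126\right)} - \frac{32513}{\sqrt{9913 + 13129}} = \frac{43568}{9 \frac{1}{\sqrt{6889 + 15876} - 83 + 10458} \left(1 - 6 \sqrt{6889 + 15876} + 498 - 62748\right)} - \frac{32513}{\sqrt{23042}} = \frac{43568}{9 \frac{1}{\sqrt{22765} - 83 + 10458} \left(1 - 6 \sqrt{22765} + 498 - 62748\right)} - 32513 \frac{\sqrt{23042}}{23042} = \frac{43568}{9 \frac{1}{10375 + \sqrt{22765}} \left(-62249 - 6 \sqrt{22765}\right)} - \frac{793 \sqrt{23042}}{562} = 43568 \frac{10375 + \sqrt{22765}}{9 \left(-62249 - 6 \sqrt{22765}\right)} - \frac{793 \sqrt{23042}}{562} = \frac{43568 \left(10375 + \sqrt{22765}\right)}{9 \left(-62249 - 6 \sqrt{22765}\right)} - \frac{793 \sqrt{23042}}{562} = - \frac{793 \sqrt{23042}}{562} + \frac{43568 \left(10375 + \sqrt{22765}\right)}{9 \left(-62249 - 6 \sqrt{22765}\right)}$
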